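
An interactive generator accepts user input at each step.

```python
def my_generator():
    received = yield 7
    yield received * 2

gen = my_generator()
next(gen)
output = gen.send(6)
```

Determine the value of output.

Step 1: next(gen) advances to first yield, producing 7.
Step 2: send(6) resumes, received = 6.
Step 3: yield received * 2 = 6 * 2 = 12.
Therefore output = 12.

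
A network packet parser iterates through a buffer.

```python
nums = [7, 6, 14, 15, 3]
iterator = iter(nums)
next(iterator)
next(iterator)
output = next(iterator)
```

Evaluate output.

Step 1: Create iterator over [7, 6, 14, 15, 3].
Step 2: next() consumes 7.
Step 3: next() consumes 6.
Step 4: next() returns 14.
Therefore output = 14.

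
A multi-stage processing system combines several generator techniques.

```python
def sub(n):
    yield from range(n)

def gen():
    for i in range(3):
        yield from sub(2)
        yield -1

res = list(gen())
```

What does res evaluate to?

Step 1: For each i in range(3):
  i=0: yield from sub(2) -> [0, 1], then yield -1
  i=1: yield from sub(2) -> [0, 1], then yield -1
  i=2: yield from sub(2) -> [0, 1], then yield -1
Therefore res = [0, 1, -1, 0, 1, -1, 0, 1, -1].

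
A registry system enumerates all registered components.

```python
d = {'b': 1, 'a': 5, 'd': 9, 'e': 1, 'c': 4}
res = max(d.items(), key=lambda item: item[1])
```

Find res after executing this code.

Step 1: Find item with maximum value:
  ('b', 1)
  ('a', 5)
  ('d', 9)
  ('e', 1)
  ('c', 4)
Step 2: Maximum value is 9 at key 'd'.
Therefore res = ('d', 9).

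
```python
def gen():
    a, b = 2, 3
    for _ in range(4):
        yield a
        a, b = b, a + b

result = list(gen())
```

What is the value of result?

Step 1: Fibonacci-like sequence starting with a=2, b=3:
  Iteration 1: yield a=2, then a,b = 3,5
  Iteration 2: yield a=3, then a,b = 5,8
  Iteration 3: yield a=5, then a,b = 8,13
  Iteration 4: yield a=8, then a,b = 13,21
Therefore result = [2, 3, 5, 8].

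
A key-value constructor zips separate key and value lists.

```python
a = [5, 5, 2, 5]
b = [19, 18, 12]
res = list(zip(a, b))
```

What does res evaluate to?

Step 1: zip stops at shortest (len(a)=4, len(b)=3):
  Index 0: (5, 19)
  Index 1: (5, 18)
  Index 2: (2, 12)
Step 2: Last element of a (5) has no pair, dropped.
Therefore res = [(5, 19), (5, 18), (2, 12)].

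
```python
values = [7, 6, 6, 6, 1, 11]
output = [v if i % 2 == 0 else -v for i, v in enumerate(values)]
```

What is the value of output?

Step 1: For each (i, v), keep v if i is even, negate if odd:
  i=0 (even): keep 7
  i=1 (odd): negate to -6
  i=2 (even): keep 6
  i=3 (odd): negate to -6
  i=4 (even): keep 1
  i=5 (odd): negate to -11
Therefore output = [7, -6, 6, -6, 1, -11].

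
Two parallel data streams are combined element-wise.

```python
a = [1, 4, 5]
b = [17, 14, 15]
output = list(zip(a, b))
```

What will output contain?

Step 1: zip pairs elements at same index:
  Index 0: (1, 17)
  Index 1: (4, 14)
  Index 2: (5, 15)
Therefore output = [(1, 17), (4, 14), (5, 15)].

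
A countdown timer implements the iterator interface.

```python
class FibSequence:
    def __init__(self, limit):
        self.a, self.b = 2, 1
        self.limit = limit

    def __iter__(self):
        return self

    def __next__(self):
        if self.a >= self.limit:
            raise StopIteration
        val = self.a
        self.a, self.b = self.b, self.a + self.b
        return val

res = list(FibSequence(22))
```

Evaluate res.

Step 1: Fibonacci-like sequence (a=2, b=1) until >= 22:
  Yield 2, then a,b = 1,3
  Yield 1, then a,b = 3,4
  Yield 3, then a,b = 4,7
  Yield 4, then a,b = 7,11
  Yield 7, then a,b = 11,18
  Yield 11, then a,b = 18,29
  Yield 18, then a,b = 29,47
Step 2: 29 >= 22, stop.
Therefore res = [2, 1, 3, 4, 7, 11, 18].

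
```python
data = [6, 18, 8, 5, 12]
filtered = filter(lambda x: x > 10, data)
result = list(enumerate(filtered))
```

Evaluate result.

Step 1: Filter [6, 18, 8, 5, 12] for > 10: [18, 12].
Step 2: enumerate re-indexes from 0: [(0, 18), (1, 12)].
Therefore result = [(0, 18), (1, 12)].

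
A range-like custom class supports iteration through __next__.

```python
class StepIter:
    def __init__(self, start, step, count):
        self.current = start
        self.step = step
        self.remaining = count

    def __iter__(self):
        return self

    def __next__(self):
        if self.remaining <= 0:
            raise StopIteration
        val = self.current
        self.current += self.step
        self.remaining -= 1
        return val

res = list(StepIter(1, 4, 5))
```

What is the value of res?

Step 1: StepIter starts at 1, increments by 4, for 5 steps:
  Yield 1, then current += 4
  Yield 5, then current += 4
  Yield 9, then current += 4
  Yield 13, then current += 4
  Yield 17, then current += 4
Therefore res = [1, 5, 9, 13, 17].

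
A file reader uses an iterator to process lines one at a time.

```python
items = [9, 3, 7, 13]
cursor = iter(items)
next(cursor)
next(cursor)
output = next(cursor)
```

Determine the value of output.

Step 1: Create iterator over [9, 3, 7, 13].
Step 2: next() consumes 9.
Step 3: next() consumes 3.
Step 4: next() returns 7.
Therefore output = 7.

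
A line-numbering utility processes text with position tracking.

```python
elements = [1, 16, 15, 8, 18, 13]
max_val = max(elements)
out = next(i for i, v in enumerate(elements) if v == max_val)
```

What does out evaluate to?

Step 1: max([1, 16, 15, 8, 18, 13]) = 18.
Step 2: Find first index where value == 18:
  Index 0: 1 != 18
  Index 1: 16 != 18
  Index 2: 15 != 18
  Index 3: 8 != 18
  Index 4: 18 == 18, found!
Therefore out = 4.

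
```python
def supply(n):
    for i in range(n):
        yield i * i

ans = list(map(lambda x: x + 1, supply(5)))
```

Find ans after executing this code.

Step 1: supply(5) yields squares: [0, 1, 4, 9, 16].
Step 2: map adds 1 to each: [1, 2, 5, 10, 17].
Therefore ans = [1, 2, 5, 10, 17].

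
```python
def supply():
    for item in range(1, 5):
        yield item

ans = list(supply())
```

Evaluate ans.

Step 1: The generator yields each value from range(1, 5).
Step 2: list() consumes all yields: [1, 2, 3, 4].
Therefore ans = [1, 2, 3, 4].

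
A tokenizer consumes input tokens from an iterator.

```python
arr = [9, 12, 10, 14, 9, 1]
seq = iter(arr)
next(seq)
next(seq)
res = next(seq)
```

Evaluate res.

Step 1: Create iterator over [9, 12, 10, 14, 9, 1].
Step 2: next() consumes 9.
Step 3: next() consumes 12.
Step 4: next() returns 10.
Therefore res = 10.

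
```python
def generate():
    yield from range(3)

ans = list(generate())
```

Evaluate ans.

Step 1: yield from delegates to the iterable, yielding each element.
Step 2: Collected values: [0, 1, 2].
Therefore ans = [0, 1, 2].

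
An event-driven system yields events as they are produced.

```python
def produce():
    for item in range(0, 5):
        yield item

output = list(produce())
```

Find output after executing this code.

Step 1: The generator yields each value from range(0, 5).
Step 2: list() consumes all yields: [0, 1, 2, 3, 4].
Therefore output = [0, 1, 2, 3, 4].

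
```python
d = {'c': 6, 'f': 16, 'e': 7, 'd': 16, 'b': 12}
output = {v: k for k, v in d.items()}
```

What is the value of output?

Step 1: Invert dict (swap keys and values):
  'c': 6 -> 6: 'c'
  'f': 16 -> 16: 'f'
  'e': 7 -> 7: 'e'
  'd': 16 -> 16: 'd'
  'b': 12 -> 12: 'b'
Therefore output = {6: 'c', 16: 'd', 7: 'e', 12: 'b'}.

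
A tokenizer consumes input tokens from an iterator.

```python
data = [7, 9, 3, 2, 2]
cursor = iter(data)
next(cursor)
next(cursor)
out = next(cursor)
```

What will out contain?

Step 1: Create iterator over [7, 9, 3, 2, 2].
Step 2: next() consumes 7.
Step 3: next() consumes 9.
Step 4: next() returns 3.
Therefore out = 3.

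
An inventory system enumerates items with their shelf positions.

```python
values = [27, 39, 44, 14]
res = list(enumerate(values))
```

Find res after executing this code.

Step 1: enumerate pairs each element with its index:
  (0, 27)
  (1, 39)
  (2, 44)
  (3, 14)
Therefore res = [(0, 27), (1, 39), (2, 44), (3, 14)].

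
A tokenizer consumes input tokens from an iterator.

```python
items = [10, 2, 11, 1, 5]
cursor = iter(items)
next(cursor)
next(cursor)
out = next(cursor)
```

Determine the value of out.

Step 1: Create iterator over [10, 2, 11, 1, 5].
Step 2: next() consumes 10.
Step 3: next() consumes 2.
Step 4: next() returns 11.
Therefore out = 11.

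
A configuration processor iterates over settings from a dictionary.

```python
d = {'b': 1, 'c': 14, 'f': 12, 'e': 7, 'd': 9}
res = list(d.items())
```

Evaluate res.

Step 1: d.items() returns (key, value) pairs in insertion order.
Therefore res = [('b', 1), ('c', 14), ('f', 12), ('e', 7), ('d', 9)].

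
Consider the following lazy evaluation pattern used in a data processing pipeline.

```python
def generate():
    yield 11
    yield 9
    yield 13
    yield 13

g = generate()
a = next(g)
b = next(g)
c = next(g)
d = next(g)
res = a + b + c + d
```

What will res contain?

Step 1: Create generator and consume all values:
  a = next(g) = 11
  b = next(g) = 9
  c = next(g) = 13
  d = next(g) = 13
Step 2: res = 11 + 9 + 13 + 13 = 46.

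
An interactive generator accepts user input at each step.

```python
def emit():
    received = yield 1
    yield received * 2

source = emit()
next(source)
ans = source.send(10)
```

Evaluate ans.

Step 1: next(source) advances to first yield, producing 1.
Step 2: send(10) resumes, received = 10.
Step 3: yield received * 2 = 10 * 2 = 20.
Therefore ans = 20.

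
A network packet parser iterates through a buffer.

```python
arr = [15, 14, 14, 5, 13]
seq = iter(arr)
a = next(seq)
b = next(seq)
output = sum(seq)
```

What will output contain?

Step 1: Create iterator over [15, 14, 14, 5, 13].
Step 2: a = next() = 15, b = next() = 14.
Step 3: sum() of remaining [14, 5, 13] = 32.
Therefore output = 32.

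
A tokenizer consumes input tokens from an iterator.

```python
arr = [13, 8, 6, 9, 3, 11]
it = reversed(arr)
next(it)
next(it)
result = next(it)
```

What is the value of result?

Step 1: reversed([13, 8, 6, 9, 3, 11]) gives iterator: [11, 3, 9, 6, 8, 13].
Step 2: First next() = 11, second next() = 3.
Step 3: Third next() = 9.
Therefore result = 9.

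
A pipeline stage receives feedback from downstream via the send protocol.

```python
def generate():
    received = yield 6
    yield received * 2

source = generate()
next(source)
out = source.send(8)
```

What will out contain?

Step 1: next(source) advances to first yield, producing 6.
Step 2: send(8) resumes, received = 8.
Step 3: yield received * 2 = 8 * 2 = 16.
Therefore out = 16.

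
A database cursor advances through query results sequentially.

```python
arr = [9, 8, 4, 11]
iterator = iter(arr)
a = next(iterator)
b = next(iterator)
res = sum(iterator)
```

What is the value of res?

Step 1: Create iterator over [9, 8, 4, 11].
Step 2: a = next() = 9, b = next() = 8.
Step 3: sum() of remaining [4, 11] = 15.
Therefore res = 15.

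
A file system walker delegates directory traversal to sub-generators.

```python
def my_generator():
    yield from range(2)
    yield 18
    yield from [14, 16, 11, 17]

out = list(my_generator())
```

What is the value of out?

Step 1: Trace yields in order:
  yield 0
  yield 1
  yield 18
  yield 14
  yield 16
  yield 11
  yield 17
Therefore out = [0, 1, 18, 14, 16, 11, 17].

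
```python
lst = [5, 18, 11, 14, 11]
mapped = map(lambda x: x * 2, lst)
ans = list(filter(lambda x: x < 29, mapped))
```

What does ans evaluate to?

Step 1: Map x * 2:
  5 -> 10
  18 -> 36
  11 -> 22
  14 -> 28
  11 -> 22
Step 2: Filter for < 29:
  10: kept
  36: removed
  22: kept
  28: kept
  22: kept
Therefore ans = [10, 22, 28, 22].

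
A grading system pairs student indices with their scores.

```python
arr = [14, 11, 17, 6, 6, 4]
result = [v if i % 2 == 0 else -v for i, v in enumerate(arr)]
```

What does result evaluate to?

Step 1: For each (i, v), keep v if i is even, negate if odd:
  i=0 (even): keep 14
  i=1 (odd): negate to -11
  i=2 (even): keep 17
  i=3 (odd): negate to -6
  i=4 (even): keep 6
  i=5 (odd): negate to -4
Therefore result = [14, -11, 17, -6, 6, -4].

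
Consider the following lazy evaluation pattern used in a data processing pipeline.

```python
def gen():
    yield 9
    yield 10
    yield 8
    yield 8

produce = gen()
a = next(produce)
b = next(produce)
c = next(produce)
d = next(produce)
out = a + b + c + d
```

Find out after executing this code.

Step 1: Create generator and consume all values:
  a = next(produce) = 9
  b = next(produce) = 10
  c = next(produce) = 8
  d = next(produce) = 8
Step 2: out = 9 + 10 + 8 + 8 = 35.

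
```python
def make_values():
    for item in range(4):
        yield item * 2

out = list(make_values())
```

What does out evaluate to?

Step 1: For each item in range(4), yield item * 2:
  item=0: yield 0 * 2 = 0
  item=1: yield 1 * 2 = 2
  item=2: yield 2 * 2 = 4
  item=3: yield 3 * 2 = 6
Therefore out = [0, 2, 4, 6].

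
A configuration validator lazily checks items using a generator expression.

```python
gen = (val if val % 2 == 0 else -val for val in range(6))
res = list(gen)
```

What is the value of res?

Step 1: For each val in range(6), yield val if even, else -val:
  val=0: even, yield 0
  val=1: odd, yield -1
  val=2: even, yield 2
  val=3: odd, yield -3
  val=4: even, yield 4
  val=5: odd, yield -5
Therefore res = [0, -1, 2, -3, 4, -5].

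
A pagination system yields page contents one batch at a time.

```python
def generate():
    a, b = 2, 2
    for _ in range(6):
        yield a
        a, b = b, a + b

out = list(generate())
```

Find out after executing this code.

Step 1: Fibonacci-like sequence starting with a=2, b=2:
  Iteration 1: yield a=2, then a,b = 2,4
  Iteration 2: yield a=2, then a,b = 4,6
  Iteration 3: yield a=4, then a,b = 6,10
  Iteration 4: yield a=6, then a,b = 10,16
  Iteration 5: yield a=10, then a,b = 16,26
  Iteration 6: yield a=16, then a,b = 26,42
Therefore out = [2, 2, 4, 6, 10, 16].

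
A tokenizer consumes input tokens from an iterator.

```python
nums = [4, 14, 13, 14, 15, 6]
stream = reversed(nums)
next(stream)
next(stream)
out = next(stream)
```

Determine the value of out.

Step 1: reversed([4, 14, 13, 14, 15, 6]) gives iterator: [6, 15, 14, 13, 14, 4].
Step 2: First next() = 6, second next() = 15.
Step 3: Third next() = 14.
Therefore out = 14.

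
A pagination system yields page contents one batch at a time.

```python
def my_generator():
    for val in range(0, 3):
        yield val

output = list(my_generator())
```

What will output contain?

Step 1: The generator yields each value from range(0, 3).
Step 2: list() consumes all yields: [0, 1, 2].
Therefore output = [0, 1, 2].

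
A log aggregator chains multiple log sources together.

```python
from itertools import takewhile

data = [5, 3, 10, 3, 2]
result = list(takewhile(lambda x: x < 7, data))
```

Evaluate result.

Step 1: takewhile stops at first element >= 7:
  5 < 7: take
  3 < 7: take
  10 >= 7: stop
Therefore result = [5, 3].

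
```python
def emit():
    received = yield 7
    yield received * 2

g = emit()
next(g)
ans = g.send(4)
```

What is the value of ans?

Step 1: next(g) advances to first yield, producing 7.
Step 2: send(4) resumes, received = 4.
Step 3: yield received * 2 = 4 * 2 = 8.
Therefore ans = 8.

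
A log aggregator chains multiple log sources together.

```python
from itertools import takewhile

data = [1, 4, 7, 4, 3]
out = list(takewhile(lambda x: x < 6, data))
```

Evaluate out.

Step 1: takewhile stops at first element >= 6:
  1 < 6: take
  4 < 6: take
  7 >= 6: stop
Therefore out = [1, 4].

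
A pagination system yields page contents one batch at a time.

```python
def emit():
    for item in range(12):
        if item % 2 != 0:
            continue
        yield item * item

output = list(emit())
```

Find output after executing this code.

Step 1: Only yield item**2 when item is divisible by 2:
  item=0: 0 % 2 == 0, yield 0**2 = 0
  item=2: 2 % 2 == 0, yield 2**2 = 4
  item=4: 4 % 2 == 0, yield 4**2 = 16
  item=6: 6 % 2 == 0, yield 6**2 = 36
  item=8: 8 % 2 == 0, yield 8**2 = 64
  item=10: 10 % 2 == 0, yield 10**2 = 100
Therefore output = [0, 4, 16, 36, 64, 100].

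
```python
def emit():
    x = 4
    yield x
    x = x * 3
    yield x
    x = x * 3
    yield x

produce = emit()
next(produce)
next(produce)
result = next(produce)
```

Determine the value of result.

Step 1: Trace through generator execution:
  Yield 1: x starts at 4, yield 4
  Yield 2: x = 4 * 3 = 12, yield 12
  Yield 3: x = 12 * 3 = 36, yield 36
Step 2: First next() gets 4, second next() gets the second value, third next() yields 36.
Therefore result = 36.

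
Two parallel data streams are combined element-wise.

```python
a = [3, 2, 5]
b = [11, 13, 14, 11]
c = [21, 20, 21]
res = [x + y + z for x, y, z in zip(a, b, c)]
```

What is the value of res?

Step 1: zip three lists (truncates to shortest, len=3):
  3 + 11 + 21 = 35
  2 + 13 + 20 = 35
  5 + 14 + 21 = 40
Therefore res = [35, 35, 40].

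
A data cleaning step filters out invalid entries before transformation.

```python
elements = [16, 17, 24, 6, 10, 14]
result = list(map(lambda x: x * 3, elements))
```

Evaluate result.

Step 1: Apply lambda x: x * 3 to each element:
  16 -> 48
  17 -> 51
  24 -> 72
  6 -> 18
  10 -> 30
  14 -> 42
Therefore result = [48, 51, 72, 18, 30, 42].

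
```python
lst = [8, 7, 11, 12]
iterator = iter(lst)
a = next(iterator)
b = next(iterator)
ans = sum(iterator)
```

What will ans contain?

Step 1: Create iterator over [8, 7, 11, 12].
Step 2: a = next() = 8, b = next() = 7.
Step 3: sum() of remaining [11, 12] = 23.
Therefore ans = 23.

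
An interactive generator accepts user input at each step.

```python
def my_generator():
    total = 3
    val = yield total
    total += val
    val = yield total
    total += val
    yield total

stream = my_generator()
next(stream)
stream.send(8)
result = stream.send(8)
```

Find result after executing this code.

Step 1: next() -> yield total=3.
Step 2: send(8) -> val=8, total = 3+8 = 11, yield 11.
Step 3: send(8) -> val=8, total = 11+8 = 19, yield 19.
Therefore result = 19.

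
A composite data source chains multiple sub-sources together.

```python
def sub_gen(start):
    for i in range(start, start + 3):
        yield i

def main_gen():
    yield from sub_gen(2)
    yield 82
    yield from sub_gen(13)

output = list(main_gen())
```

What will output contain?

Step 1: main_gen() delegates to sub_gen(2):
  yield 2
  yield 3
  yield 4
Step 2: yield 82
Step 3: Delegates to sub_gen(13):
  yield 13
  yield 14
  yield 15
Therefore output = [2, 3, 4, 82, 13, 14, 15].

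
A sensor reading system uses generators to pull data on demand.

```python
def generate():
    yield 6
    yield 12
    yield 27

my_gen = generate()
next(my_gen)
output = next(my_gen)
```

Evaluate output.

Step 1: generate() creates a generator.
Step 2: next(my_gen) yields 6 (consumed and discarded).
Step 3: next(my_gen) yields 12, assigned to output.
Therefore output = 12.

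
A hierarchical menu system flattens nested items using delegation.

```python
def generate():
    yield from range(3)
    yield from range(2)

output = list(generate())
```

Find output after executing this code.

Step 1: Trace yields in order:
  yield 0
  yield 1
  yield 2
  yield 0
  yield 1
Therefore output = [0, 1, 2, 0, 1].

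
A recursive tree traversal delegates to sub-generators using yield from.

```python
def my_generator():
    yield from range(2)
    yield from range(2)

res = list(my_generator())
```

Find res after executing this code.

Step 1: Trace yields in order:
  yield 0
  yield 1
  yield 0
  yield 1
Therefore res = [0, 1, 0, 1].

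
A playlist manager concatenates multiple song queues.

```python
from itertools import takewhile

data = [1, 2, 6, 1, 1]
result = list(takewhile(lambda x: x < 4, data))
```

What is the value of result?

Step 1: takewhile stops at first element >= 4:
  1 < 4: take
  2 < 4: take
  6 >= 4: stop
Therefore result = [1, 2].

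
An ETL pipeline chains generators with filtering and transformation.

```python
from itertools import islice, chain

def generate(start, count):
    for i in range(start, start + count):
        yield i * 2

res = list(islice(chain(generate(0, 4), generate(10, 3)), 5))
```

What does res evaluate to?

Step 1: generate(0, 4) yields [0, 2, 4, 6].
Step 2: generate(10, 3) yields [20, 22, 24].
Step 3: chain concatenates: [0, 2, 4, 6, 20, 22, 24].
Step 4: islice takes first 5: [0, 2, 4, 6, 20].
Therefore res = [0, 2, 4, 6, 20].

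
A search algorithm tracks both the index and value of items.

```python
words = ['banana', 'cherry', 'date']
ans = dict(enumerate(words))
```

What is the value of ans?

Step 1: enumerate pairs indices with words:
  0 -> 'banana'
  1 -> 'cherry'
  2 -> 'date'
Therefore ans = {0: 'banana', 1: 'cherry', 2: 'date'}.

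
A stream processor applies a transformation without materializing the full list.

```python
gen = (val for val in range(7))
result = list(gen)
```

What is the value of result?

Step 1: Generator expression iterates range(7): [0, 1, 2, 3, 4, 5, 6].
Step 2: list() collects all values.
Therefore result = [0, 1, 2, 3, 4, 5, 6].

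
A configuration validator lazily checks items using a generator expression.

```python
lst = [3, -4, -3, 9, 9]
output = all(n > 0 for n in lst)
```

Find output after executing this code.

Step 1: Check n > 0 for each element in [3, -4, -3, 9, 9]:
  3 > 0: True
  -4 > 0: False
  -3 > 0: False
  9 > 0: True
  9 > 0: True
Step 2: all() returns False.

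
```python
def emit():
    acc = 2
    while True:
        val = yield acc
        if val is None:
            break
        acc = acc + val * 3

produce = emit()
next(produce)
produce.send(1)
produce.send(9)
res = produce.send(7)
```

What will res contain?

Step 1: next() -> yield acc=2.
Step 2: send(1) -> val=1, acc = 2 + 1*3 = 5, yield 5.
Step 3: send(9) -> val=9, acc = 5 + 9*3 = 32, yield 32.
Step 4: send(7) -> val=7, acc = 32 + 7*3 = 53, yield 53.
Therefore res = 53.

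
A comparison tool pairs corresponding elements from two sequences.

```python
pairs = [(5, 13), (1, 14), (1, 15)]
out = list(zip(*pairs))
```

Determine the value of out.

Step 1: zip(*pairs) transposes: unzips [(5, 13), (1, 14), (1, 15)] into separate sequences.
Step 2: First elements: (5, 1, 1), second elements: (13, 14, 15).
Therefore out = [(5, 1, 1), (13, 14, 15)].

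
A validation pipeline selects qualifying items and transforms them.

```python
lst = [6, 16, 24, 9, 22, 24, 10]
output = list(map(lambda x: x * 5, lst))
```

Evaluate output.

Step 1: Apply lambda x: x * 5 to each element:
  6 -> 30
  16 -> 80
  24 -> 120
  9 -> 45
  22 -> 110
  24 -> 120
  10 -> 50
Therefore output = [30, 80, 120, 45, 110, 120, 50].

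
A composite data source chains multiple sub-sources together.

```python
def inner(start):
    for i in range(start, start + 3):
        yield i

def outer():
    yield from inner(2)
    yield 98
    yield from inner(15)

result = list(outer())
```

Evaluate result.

Step 1: outer() delegates to inner(2):
  yield 2
  yield 3
  yield 4
Step 2: yield 98
Step 3: Delegates to inner(15):
  yield 15
  yield 16
  yield 17
Therefore result = [2, 3, 4, 98, 15, 16, 17].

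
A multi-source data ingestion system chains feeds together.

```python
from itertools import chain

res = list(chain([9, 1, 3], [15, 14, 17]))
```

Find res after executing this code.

Step 1: chain() concatenates iterables: [9, 1, 3] + [15, 14, 17].
Therefore res = [9, 1, 3, 15, 14, 17].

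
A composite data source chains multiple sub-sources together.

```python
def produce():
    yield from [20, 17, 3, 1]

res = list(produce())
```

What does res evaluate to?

Step 1: yield from delegates to the iterable, yielding each element.
Step 2: Collected values: [20, 17, 3, 1].
Therefore res = [20, 17, 3, 1].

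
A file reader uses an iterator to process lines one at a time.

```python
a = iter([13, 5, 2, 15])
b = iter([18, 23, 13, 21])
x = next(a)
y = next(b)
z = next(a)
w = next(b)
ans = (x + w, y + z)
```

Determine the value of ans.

Step 1: a iterates [13, 5, 2, 15], b iterates [18, 23, 13, 21].
Step 2: x = next(a) = 13, y = next(b) = 18.
Step 3: z = next(a) = 5, w = next(b) = 23.
Step 4: ans = (13 + 23, 18 + 5) = (36, 23).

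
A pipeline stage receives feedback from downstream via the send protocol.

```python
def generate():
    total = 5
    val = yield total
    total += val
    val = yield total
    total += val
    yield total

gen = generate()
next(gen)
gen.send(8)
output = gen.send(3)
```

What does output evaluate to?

Step 1: next() -> yield total=5.
Step 2: send(8) -> val=8, total = 5+8 = 13, yield 13.
Step 3: send(3) -> val=3, total = 13+3 = 16, yield 16.
Therefore output = 16.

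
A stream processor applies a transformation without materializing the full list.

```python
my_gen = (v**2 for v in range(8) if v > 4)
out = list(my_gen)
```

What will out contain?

Step 1: For range(8), keep v > 4, then square:
  v=0: 0 <= 4, excluded
  v=1: 1 <= 4, excluded
  v=2: 2 <= 4, excluded
  v=3: 3 <= 4, excluded
  v=4: 4 <= 4, excluded
  v=5: 5 > 4, yield 5**2 = 25
  v=6: 6 > 4, yield 6**2 = 36
  v=7: 7 > 4, yield 7**2 = 49
Therefore out = [25, 36, 49].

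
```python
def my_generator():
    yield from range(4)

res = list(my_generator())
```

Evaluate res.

Step 1: yield from delegates to the iterable, yielding each element.
Step 2: Collected values: [0, 1, 2, 3].
Therefore res = [0, 1, 2, 3].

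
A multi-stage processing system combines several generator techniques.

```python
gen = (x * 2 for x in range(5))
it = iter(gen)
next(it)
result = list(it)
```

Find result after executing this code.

Step 1: Generator produces [0, 2, 4, 6, 8].
Step 2: next(it) consumes first element (0).
Step 3: list(it) collects remaining: [2, 4, 6, 8].
Therefore result = [2, 4, 6, 8].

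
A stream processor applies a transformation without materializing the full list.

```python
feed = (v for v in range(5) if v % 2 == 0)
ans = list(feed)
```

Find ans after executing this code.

Step 1: Filter range(5) keeping only even values:
  v=0: even, included
  v=1: odd, excluded
  v=2: even, included
  v=3: odd, excluded
  v=4: even, included
Therefore ans = [0, 2, 4].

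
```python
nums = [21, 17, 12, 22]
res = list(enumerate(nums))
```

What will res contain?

Step 1: enumerate pairs each element with its index:
  (0, 21)
  (1, 17)
  (2, 12)
  (3, 22)
Therefore res = [(0, 21), (1, 17), (2, 12), (3, 22)].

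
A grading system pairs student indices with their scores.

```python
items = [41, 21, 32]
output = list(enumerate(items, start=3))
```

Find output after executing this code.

Step 1: enumerate with start=3:
  (3, 41)
  (4, 21)
  (5, 32)
Therefore output = [(3, 41), (4, 21), (5, 32)].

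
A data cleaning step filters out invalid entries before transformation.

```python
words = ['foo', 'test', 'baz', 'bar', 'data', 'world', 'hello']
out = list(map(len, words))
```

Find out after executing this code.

Step 1: Map len() to each word:
  'foo' -> 3
  'test' -> 4
  'baz' -> 3
  'bar' -> 3
  'data' -> 4
  'world' -> 5
  'hello' -> 5
Therefore out = [3, 4, 3, 3, 4, 5, 5].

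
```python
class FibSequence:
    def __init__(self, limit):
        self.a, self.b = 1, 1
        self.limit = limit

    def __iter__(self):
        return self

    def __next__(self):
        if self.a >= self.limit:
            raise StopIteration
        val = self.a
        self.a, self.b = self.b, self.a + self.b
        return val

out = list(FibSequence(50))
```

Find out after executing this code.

Step 1: Fibonacci-like sequence (a=1, b=1) until >= 50:
  Yield 1, then a,b = 1,2
  Yield 1, then a,b = 2,3
  Yield 2, then a,b = 3,5
  Yield 3, then a,b = 5,8
  Yield 5, then a,b = 8,13
  Yield 8, then a,b = 13,21
  Yield 13, then a,b = 21,34
  Yield 21, then a,b = 34,55
  Yield 34, then a,b = 55,89
Step 2: 55 >= 50, stop.
Therefore out = [1, 1, 2, 3, 5, 8, 13, 21, 34].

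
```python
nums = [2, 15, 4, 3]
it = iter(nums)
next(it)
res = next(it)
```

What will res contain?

Step 1: Create iterator over [2, 15, 4, 3].
Step 2: next() consumes 2.
Step 3: next() returns 15.
Therefore res = 15.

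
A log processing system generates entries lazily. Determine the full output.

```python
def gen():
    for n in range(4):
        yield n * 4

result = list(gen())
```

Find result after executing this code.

Step 1: For each n in range(4), yield n * 4:
  n=0: yield 0 * 4 = 0
  n=1: yield 1 * 4 = 4
  n=2: yield 2 * 4 = 8
  n=3: yield 3 * 4 = 12
Therefore result = [0, 4, 8, 12].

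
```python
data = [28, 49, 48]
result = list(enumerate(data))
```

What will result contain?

Step 1: enumerate pairs each element with its index:
  (0, 28)
  (1, 49)
  (2, 48)
Therefore result = [(0, 28), (1, 49), (2, 48)].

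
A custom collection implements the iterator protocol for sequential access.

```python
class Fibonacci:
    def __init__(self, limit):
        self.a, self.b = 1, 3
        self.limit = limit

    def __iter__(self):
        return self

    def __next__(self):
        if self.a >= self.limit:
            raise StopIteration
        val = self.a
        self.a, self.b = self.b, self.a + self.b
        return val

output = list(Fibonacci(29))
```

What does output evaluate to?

Step 1: Fibonacci-like sequence (a=1, b=3) until >= 29:
  Yield 1, then a,b = 3,4
  Yield 3, then a,b = 4,7
  Yield 4, then a,b = 7,11
  Yield 7, then a,b = 11,18
  Yield 11, then a,b = 18,29
  Yield 18, then a,b = 29,47
Step 2: 29 >= 29, stop.
Therefore output = [1, 3, 4, 7, 11, 18].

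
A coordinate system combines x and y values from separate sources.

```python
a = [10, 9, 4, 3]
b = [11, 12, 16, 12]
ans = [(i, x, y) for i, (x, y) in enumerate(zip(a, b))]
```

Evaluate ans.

Step 1: enumerate(zip(a, b)) gives index with paired elements:
  i=0: (10, 11)
  i=1: (9, 12)
  i=2: (4, 16)
  i=3: (3, 12)
Therefore ans = [(0, 10, 11), (1, 9, 12), (2, 4, 16), (3, 3, 12)].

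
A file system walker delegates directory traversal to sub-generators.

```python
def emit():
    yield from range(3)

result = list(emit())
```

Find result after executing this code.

Step 1: yield from delegates to the iterable, yielding each element.
Step 2: Collected values: [0, 1, 2].
Therefore result = [0, 1, 2].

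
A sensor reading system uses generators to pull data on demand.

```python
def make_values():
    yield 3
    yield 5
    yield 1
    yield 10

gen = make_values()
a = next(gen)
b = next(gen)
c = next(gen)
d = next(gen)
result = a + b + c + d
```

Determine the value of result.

Step 1: Create generator and consume all values:
  a = next(gen) = 3
  b = next(gen) = 5
  c = next(gen) = 1
  d = next(gen) = 10
Step 2: result = 3 + 5 + 1 + 10 = 19.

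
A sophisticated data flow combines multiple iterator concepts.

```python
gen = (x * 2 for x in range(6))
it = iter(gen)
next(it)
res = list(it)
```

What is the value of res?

Step 1: Generator produces [0, 2, 4, 6, 8, 10].
Step 2: next(it) consumes first element (0).
Step 3: list(it) collects remaining: [2, 4, 6, 8, 10].
Therefore res = [2, 4, 6, 8, 10].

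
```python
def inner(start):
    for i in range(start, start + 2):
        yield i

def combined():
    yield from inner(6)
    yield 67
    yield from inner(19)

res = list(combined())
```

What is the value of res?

Step 1: combined() delegates to inner(6):
  yield 6
  yield 7
Step 2: yield 67
Step 3: Delegates to inner(19):
  yield 19
  yield 20
Therefore res = [6, 7, 67, 19, 20].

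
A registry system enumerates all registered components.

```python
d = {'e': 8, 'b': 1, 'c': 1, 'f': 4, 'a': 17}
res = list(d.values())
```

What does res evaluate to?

Step 1: d.values() returns the dictionary values in insertion order.
Therefore res = [8, 1, 1, 4, 17].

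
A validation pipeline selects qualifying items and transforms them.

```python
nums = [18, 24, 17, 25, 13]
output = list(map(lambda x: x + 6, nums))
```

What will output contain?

Step 1: Apply lambda x: x + 6 to each element:
  18 -> 24
  24 -> 30
  17 -> 23
  25 -> 31
  13 -> 19
Therefore output = [24, 30, 23, 31, 19].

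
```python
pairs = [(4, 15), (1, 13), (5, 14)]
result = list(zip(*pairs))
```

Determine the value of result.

Step 1: zip(*pairs) transposes: unzips [(4, 15), (1, 13), (5, 14)] into separate sequences.
Step 2: First elements: (4, 1, 5), second elements: (15, 13, 14).
Therefore result = [(4, 1, 5), (15, 13, 14)].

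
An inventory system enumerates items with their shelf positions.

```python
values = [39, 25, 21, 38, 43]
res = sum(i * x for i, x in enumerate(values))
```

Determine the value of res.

Step 1: Compute i * x for each (i, x) in enumerate([39, 25, 21, 38, 43]):
  i=0, x=39: 0*39 = 0
  i=1, x=25: 1*25 = 25
  i=2, x=21: 2*21 = 42
  i=3, x=38: 3*38 = 114
  i=4, x=43: 4*43 = 172
Step 2: sum = 0 + 25 + 42 + 114 + 172 = 353.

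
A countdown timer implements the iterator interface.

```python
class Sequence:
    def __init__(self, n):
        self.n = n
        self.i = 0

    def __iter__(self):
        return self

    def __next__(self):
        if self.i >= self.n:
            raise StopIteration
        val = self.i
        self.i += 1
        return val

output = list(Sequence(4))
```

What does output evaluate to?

Step 1: Sequence(4) creates an iterator counting 0 to 3.
Step 2: list() consumes all values: [0, 1, 2, 3].
Therefore output = [0, 1, 2, 3].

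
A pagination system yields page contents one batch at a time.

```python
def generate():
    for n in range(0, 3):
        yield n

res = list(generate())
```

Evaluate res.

Step 1: The generator yields each value from range(0, 3).
Step 2: list() consumes all yields: [0, 1, 2].
Therefore res = [0, 1, 2].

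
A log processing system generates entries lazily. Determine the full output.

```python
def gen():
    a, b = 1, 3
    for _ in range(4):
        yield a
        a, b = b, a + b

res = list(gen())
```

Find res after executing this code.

Step 1: Fibonacci-like sequence starting with a=1, b=3:
  Iteration 1: yield a=1, then a,b = 3,4
  Iteration 2: yield a=3, then a,b = 4,7
  Iteration 3: yield a=4, then a,b = 7,11
  Iteration 4: yield a=7, then a,b = 11,18
Therefore res = [1, 3, 4, 7].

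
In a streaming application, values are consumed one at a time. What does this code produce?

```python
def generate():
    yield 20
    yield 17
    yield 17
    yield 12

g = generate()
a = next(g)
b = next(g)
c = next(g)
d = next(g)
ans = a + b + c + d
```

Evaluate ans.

Step 1: Create generator and consume all values:
  a = next(g) = 20
  b = next(g) = 17
  c = next(g) = 17
  d = next(g) = 12
Step 2: ans = 20 + 17 + 17 + 12 = 66.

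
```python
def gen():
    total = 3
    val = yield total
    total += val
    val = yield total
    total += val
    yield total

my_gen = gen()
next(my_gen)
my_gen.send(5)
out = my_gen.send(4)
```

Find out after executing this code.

Step 1: next() -> yield total=3.
Step 2: send(5) -> val=5, total = 3+5 = 8, yield 8.
Step 3: send(4) -> val=4, total = 8+4 = 12, yield 12.
Therefore out = 12.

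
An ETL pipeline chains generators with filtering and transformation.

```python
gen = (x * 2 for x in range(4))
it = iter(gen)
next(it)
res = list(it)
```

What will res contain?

Step 1: Generator produces [0, 2, 4, 6].
Step 2: next(it) consumes first element (0).
Step 3: list(it) collects remaining: [2, 4, 6].
Therefore res = [2, 4, 6].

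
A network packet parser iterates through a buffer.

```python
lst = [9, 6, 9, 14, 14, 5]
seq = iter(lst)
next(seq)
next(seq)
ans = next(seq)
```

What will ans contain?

Step 1: Create iterator over [9, 6, 9, 14, 14, 5].
Step 2: next() consumes 9.
Step 3: next() consumes 6.
Step 4: next() returns 9.
Therefore ans = 9.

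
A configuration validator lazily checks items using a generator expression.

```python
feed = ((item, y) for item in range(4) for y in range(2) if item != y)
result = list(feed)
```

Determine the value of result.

Step 1: Nested generator over range(4) x range(2) where item != y:
  (0, 0): excluded (item == y)
  (0, 1): included
  (1, 0): included
  (1, 1): excluded (item == y)
  (2, 0): included
  (2, 1): included
  (3, 0): included
  (3, 1): included
Therefore result = [(0, 1), (1, 0), (2, 0), (2, 1), (3, 0), (3, 1)].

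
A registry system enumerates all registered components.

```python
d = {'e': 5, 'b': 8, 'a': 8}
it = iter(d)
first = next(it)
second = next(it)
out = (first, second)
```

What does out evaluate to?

Step 1: iter(d) iterates over keys: ['e', 'b', 'a'].
Step 2: first = next(it) = 'e', second = next(it) = 'b'.
Therefore out = ('e', 'b').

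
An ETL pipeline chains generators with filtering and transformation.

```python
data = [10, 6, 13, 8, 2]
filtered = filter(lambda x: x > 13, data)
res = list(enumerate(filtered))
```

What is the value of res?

Step 1: Filter [10, 6, 13, 8, 2] for > 13: [].
Step 2: enumerate re-indexes from 0: [].
Therefore res = [].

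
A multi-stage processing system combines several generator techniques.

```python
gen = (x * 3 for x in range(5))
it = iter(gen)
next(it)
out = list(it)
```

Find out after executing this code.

Step 1: Generator produces [0, 3, 6, 9, 12].
Step 2: next(it) consumes first element (0).
Step 3: list(it) collects remaining: [3, 6, 9, 12].
Therefore out = [3, 6, 9, 12].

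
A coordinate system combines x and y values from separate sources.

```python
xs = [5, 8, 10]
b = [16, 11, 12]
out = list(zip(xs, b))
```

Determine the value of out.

Step 1: zip pairs elements at same index:
  Index 0: (5, 16)
  Index 1: (8, 11)
  Index 2: (10, 12)
Therefore out = [(5, 16), (8, 11), (10, 12)].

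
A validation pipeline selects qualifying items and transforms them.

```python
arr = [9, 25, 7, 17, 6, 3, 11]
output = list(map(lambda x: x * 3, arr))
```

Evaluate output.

Step 1: Apply lambda x: x * 3 to each element:
  9 -> 27
  25 -> 75
  7 -> 21
  17 -> 51
  6 -> 18
  3 -> 9
  11 -> 33
Therefore output = [27, 75, 21, 51, 18, 9, 33].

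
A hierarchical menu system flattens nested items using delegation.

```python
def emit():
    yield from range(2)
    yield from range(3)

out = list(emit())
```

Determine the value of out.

Step 1: Trace yields in order:
  yield 0
  yield 1
  yield 0
  yield 1
  yield 2
Therefore out = [0, 1, 0, 1, 2].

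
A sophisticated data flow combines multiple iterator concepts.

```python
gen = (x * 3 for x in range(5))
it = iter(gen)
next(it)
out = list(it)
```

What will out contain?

Step 1: Generator produces [0, 3, 6, 9, 12].
Step 2: next(it) consumes first element (0).
Step 3: list(it) collects remaining: [3, 6, 9, 12].
Therefore out = [3, 6, 9, 12].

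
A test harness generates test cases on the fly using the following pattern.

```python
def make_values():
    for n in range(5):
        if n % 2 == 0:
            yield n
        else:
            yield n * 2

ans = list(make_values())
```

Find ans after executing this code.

Step 1: For each n in range(5), yield n if even, else n*2:
  n=0 (even): yield 0
  n=1 (odd): yield 1*2 = 2
  n=2 (even): yield 2
  n=3 (odd): yield 3*2 = 6
  n=4 (even): yield 4
Therefore ans = [0, 2, 2, 6, 4].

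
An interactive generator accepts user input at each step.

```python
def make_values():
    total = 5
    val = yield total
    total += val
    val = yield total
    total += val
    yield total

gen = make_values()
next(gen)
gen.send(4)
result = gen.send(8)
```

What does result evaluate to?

Step 1: next() -> yield total=5.
Step 2: send(4) -> val=4, total = 5+4 = 9, yield 9.
Step 3: send(8) -> val=8, total = 9+8 = 17, yield 17.
Therefore result = 17.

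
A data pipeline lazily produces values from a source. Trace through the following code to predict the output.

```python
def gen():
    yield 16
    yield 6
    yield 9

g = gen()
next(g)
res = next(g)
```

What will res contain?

Step 1: gen() creates a generator.
Step 2: next(g) yields 16 (consumed and discarded).
Step 3: next(g) yields 6, assigned to res.
Therefore res = 6.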